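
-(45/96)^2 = -225/1024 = -0.22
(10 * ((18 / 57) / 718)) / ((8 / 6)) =45 / 13642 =0.00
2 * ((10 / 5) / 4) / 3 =1 / 3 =0.33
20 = 20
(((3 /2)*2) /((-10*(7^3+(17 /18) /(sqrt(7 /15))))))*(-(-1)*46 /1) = -17892252 /444705995+7038*sqrt(105) /444705995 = -0.04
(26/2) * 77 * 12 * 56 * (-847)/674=-284876592/337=-845331.13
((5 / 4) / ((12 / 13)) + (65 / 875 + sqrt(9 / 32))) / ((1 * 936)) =sqrt(2) / 2496 + 923 / 604800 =0.00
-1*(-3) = 3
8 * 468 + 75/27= 33721/9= 3746.78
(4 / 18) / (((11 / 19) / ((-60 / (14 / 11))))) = -380 / 21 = -18.10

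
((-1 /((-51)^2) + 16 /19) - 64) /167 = -3121219 /8252973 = -0.38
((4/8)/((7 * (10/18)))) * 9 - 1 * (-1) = 151/70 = 2.16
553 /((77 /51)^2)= 205479 /847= 242.60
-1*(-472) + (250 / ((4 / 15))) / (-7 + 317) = 58903 / 124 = 475.02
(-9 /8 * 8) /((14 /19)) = -171 /14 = -12.21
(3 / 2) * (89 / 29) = 267 / 58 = 4.60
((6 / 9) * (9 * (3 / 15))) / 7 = 6 / 35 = 0.17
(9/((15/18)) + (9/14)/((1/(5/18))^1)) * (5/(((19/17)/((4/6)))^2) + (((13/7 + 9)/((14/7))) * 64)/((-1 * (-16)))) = 257.92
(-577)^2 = 332929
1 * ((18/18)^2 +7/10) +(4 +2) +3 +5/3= 371/30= 12.37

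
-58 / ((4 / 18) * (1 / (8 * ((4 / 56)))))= -1044 / 7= -149.14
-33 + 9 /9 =-32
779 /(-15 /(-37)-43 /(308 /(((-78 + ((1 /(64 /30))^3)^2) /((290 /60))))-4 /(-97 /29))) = 1795283466300668188 /6472904089458441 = 277.35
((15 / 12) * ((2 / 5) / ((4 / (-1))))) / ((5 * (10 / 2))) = -1 / 200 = -0.00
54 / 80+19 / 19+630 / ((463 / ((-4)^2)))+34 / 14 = 25.87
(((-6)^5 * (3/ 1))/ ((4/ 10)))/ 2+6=-29154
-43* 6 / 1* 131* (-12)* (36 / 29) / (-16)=-912546 / 29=-31467.10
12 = 12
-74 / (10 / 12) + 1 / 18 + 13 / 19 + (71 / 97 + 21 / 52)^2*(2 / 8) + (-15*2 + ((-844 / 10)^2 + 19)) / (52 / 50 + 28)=1654832727383839 / 10528381955520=157.18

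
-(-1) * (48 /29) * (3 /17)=144 /493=0.29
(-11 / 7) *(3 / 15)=-11 / 35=-0.31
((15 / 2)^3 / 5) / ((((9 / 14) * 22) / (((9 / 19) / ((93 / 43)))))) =1.31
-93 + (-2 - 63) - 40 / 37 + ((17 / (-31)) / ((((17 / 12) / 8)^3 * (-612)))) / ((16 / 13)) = -895716642 / 5635211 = -158.95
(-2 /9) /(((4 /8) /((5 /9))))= -20 /81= -0.25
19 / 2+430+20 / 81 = 71239 / 162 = 439.75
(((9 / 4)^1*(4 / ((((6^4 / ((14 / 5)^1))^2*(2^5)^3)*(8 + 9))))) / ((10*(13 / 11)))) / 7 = 77 / 84467515392000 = 0.00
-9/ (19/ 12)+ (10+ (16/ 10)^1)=562/ 95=5.92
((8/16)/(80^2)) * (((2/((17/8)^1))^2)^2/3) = 128/6264075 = 0.00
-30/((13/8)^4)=-122880/28561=-4.30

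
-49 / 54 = -0.91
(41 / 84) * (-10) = -205 / 42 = -4.88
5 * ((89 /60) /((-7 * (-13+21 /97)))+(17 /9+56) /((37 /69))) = 2080568221 /3853920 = 539.86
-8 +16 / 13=-88 / 13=-6.77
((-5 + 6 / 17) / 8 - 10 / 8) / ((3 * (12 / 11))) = -913 / 1632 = -0.56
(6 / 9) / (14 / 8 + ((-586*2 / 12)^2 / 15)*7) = 360 / 2404717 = 0.00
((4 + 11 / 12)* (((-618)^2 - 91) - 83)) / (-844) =-2223.86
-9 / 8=-1.12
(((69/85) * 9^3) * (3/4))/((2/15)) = 452709/136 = 3328.74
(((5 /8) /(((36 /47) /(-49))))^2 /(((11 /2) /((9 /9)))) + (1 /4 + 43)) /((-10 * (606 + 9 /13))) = -1980231877 /35979863040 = -0.06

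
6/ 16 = 3/ 8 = 0.38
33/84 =11/28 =0.39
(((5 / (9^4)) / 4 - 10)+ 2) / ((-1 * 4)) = 209947 / 104976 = 2.00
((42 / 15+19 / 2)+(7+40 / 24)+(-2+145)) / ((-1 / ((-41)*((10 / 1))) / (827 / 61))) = 166788533 / 183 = 911412.75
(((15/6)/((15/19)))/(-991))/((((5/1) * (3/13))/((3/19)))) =-13/29730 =-0.00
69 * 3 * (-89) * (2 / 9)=-4094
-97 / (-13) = 97 / 13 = 7.46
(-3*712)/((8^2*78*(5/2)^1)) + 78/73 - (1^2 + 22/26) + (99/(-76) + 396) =283987207/721240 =393.75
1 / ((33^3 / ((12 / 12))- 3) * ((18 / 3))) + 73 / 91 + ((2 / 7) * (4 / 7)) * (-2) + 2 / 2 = 1.48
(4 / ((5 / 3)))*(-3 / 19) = -36 / 95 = -0.38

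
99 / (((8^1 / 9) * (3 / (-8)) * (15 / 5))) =-99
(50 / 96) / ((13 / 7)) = 175 / 624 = 0.28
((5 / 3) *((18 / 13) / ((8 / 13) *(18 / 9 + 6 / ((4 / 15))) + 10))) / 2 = 15 / 326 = 0.05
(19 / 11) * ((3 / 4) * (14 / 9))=133 / 66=2.02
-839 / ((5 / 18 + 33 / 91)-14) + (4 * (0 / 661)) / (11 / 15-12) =1374282 / 21883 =62.80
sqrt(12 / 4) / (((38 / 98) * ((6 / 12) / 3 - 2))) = -294 * sqrt(3) / 209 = -2.44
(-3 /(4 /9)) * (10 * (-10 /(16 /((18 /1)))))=6075 /8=759.38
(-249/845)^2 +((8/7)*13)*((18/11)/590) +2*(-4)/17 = -18889812209/55144864775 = -0.34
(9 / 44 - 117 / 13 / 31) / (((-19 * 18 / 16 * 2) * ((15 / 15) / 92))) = 1196 / 6479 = 0.18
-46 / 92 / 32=-1 / 64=-0.02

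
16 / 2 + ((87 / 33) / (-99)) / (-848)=7387805 / 923472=8.00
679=679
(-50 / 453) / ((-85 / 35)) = 350 / 7701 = 0.05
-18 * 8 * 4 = -576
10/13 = 0.77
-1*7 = -7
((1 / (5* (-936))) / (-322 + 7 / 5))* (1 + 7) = 1 / 187551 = 0.00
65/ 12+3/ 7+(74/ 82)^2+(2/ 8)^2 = 3796769/ 564816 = 6.72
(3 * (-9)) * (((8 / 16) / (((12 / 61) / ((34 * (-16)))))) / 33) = 12444 / 11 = 1131.27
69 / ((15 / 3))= 13.80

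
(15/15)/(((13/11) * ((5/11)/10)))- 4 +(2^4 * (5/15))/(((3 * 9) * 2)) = 14.71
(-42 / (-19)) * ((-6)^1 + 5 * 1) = -42 / 19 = -2.21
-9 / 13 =-0.69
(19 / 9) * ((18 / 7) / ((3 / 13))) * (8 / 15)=3952 / 315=12.55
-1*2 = -2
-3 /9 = -1 /3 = -0.33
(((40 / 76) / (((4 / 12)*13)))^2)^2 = 810000 / 3722098081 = 0.00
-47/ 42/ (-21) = 47/ 882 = 0.05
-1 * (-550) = 550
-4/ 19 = -0.21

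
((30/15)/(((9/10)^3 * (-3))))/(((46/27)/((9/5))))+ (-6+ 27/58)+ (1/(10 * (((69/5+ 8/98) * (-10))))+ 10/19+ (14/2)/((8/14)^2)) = 25254727277/1633296240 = 15.46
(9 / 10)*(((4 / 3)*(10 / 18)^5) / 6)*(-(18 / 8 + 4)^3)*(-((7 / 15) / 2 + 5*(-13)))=-3794921875 / 22674816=-167.36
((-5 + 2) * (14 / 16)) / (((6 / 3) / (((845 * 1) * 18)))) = -159705 / 8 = -19963.12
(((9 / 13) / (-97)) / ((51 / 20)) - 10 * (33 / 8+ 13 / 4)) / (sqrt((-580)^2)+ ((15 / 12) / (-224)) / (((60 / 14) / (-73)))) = -1214237760 / 9550462181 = -0.13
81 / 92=0.88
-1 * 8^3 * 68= -34816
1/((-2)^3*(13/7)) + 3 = 305/104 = 2.93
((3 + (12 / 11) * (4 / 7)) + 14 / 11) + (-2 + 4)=531 / 77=6.90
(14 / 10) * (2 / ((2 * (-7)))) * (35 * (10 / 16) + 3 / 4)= -181 / 40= -4.52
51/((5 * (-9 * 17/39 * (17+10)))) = -13/135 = -0.10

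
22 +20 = 42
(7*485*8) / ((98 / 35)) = 9700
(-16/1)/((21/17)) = -12.95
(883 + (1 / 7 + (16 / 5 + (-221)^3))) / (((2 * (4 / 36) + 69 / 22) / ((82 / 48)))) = -511101314889 / 93100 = -5489810.04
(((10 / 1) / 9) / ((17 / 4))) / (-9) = -40 / 1377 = -0.03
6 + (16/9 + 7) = 133/9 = 14.78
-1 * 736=-736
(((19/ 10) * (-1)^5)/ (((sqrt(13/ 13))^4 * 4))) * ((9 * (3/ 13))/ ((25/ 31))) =-15903/ 13000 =-1.22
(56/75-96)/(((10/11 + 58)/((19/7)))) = -186637/42525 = -4.39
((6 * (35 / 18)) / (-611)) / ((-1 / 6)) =70 / 611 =0.11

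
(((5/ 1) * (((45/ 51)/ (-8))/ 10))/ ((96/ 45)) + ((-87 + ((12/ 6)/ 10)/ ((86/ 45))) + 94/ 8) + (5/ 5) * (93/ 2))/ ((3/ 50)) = -268270675/ 561408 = -477.85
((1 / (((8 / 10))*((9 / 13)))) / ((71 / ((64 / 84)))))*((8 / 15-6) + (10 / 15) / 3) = -12272 / 120771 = -0.10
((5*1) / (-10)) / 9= -1 / 18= -0.06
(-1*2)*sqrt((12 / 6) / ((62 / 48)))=-2.49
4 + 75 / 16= 139 / 16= 8.69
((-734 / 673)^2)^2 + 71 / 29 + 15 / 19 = 525910280581480 / 113034718151591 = 4.65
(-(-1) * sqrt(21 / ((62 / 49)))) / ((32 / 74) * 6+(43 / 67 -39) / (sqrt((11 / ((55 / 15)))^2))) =-52059 * sqrt(1302) / 4699228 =-0.40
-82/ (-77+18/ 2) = 41/ 34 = 1.21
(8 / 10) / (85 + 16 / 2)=4 / 465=0.01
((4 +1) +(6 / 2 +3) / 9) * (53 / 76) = 3.95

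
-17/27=-0.63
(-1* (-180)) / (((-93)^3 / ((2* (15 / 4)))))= -0.00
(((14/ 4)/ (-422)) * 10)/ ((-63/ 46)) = 115/ 1899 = 0.06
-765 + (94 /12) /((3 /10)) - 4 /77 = -512086 /693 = -738.94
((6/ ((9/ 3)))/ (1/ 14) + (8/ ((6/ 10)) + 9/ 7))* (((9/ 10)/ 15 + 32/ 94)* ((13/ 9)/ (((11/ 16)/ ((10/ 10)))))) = 17517656/ 488565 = 35.86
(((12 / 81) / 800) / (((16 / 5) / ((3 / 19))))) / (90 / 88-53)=-11 / 62572320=-0.00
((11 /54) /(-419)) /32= -11 /724032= -0.00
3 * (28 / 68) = 21 / 17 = 1.24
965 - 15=950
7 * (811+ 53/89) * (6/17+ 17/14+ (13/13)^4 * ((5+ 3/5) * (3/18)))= 322407532/22695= 14206.10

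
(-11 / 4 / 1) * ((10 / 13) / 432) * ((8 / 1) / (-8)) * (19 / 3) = 1045 / 33696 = 0.03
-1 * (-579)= 579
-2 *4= -8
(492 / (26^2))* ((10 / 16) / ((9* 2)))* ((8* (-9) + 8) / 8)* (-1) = 205 / 1014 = 0.20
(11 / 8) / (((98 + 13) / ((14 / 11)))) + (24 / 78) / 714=11125 / 686868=0.02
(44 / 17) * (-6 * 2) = -528 / 17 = -31.06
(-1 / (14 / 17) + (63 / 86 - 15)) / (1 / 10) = -46600 / 301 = -154.82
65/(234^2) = 5/4212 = 0.00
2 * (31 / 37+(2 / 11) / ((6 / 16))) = 3230 / 1221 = 2.65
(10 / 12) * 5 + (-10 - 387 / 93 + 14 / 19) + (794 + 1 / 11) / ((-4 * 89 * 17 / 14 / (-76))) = 7666775309 / 58816362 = 130.35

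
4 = 4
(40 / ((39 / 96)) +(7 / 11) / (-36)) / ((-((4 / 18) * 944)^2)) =-0.00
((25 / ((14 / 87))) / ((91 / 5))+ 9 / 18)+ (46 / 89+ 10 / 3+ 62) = 12736586 / 170079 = 74.89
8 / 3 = 2.67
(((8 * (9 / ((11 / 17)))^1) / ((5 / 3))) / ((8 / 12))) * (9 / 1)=49572 / 55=901.31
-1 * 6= -6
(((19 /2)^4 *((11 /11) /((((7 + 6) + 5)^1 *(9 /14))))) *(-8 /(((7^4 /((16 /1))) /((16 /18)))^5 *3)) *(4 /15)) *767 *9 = -6868938241555300352 /272602811529444982007835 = -0.00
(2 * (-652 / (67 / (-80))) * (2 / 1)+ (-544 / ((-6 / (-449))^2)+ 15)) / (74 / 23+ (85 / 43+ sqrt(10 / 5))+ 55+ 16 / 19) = -19775053116402006242 / 396396162992493+ 647977426927333267 * sqrt(2) / 792792325984986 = -48731.21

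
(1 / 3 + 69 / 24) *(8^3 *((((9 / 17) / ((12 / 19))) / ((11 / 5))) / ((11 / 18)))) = 191520 / 187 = 1024.17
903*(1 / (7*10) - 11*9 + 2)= -875781 / 10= -87578.10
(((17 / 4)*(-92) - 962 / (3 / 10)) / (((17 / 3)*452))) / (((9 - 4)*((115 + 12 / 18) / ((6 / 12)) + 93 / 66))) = -356169 / 295084810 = -0.00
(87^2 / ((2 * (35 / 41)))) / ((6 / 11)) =1137873 / 140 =8127.66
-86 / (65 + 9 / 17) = -731 / 557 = -1.31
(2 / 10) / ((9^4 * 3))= 1 / 98415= 0.00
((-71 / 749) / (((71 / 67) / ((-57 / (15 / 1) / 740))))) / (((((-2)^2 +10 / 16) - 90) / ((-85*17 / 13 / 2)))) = 367897 / 1230318635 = 0.00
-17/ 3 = -5.67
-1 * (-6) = 6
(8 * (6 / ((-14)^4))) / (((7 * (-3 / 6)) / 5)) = -30 / 16807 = -0.00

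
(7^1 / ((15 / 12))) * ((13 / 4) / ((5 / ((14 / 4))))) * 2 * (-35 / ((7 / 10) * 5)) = -1274 / 5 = -254.80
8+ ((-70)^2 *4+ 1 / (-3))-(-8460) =84203 / 3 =28067.67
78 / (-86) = -39 / 43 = -0.91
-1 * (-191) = 191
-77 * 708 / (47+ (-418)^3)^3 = 54516 / 389570172387135162151625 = 0.00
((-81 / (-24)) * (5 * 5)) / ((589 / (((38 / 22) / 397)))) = 675 / 1083016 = 0.00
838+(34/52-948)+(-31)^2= 22143/26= 851.65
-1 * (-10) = 10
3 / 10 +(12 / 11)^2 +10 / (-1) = -10297 / 1210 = -8.51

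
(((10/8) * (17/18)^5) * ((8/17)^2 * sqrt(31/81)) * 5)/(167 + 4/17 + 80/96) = 2088025 * sqrt(31)/3036831021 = 0.00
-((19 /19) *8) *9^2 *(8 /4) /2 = -648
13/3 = 4.33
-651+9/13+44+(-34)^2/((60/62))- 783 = -37981/195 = -194.77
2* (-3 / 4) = -3 / 2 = -1.50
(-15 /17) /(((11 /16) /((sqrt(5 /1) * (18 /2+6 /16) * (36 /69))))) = -27000 * sqrt(5) /4301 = -14.04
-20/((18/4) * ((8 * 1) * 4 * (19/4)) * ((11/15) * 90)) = -5/11286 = -0.00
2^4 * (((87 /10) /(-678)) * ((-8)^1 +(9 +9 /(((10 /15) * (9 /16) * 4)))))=-812 /565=-1.44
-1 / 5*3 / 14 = -3 / 70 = -0.04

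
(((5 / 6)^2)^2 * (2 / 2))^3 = 244140625 / 2176782336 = 0.11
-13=-13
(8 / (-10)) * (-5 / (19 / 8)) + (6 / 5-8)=-5.12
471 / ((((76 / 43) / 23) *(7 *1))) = 465819 / 532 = 875.60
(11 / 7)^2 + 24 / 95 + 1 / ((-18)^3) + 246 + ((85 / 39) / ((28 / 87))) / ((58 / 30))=89015981851 / 352923480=252.22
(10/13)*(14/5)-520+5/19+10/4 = -254451/494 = -515.08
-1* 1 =-1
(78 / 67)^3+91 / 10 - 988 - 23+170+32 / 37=-829.46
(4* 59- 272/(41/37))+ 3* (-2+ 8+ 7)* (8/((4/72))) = 229868/41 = 5606.54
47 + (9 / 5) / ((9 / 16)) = 251 / 5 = 50.20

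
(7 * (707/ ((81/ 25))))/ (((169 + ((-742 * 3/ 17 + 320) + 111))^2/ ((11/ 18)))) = 393321775/ 92706457608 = 0.00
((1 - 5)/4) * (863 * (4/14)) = -1726/7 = -246.57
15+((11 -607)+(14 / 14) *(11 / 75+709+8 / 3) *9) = 145633 / 25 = 5825.32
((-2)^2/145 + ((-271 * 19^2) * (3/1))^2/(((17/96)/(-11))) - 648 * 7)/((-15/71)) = 936452523970887692/36975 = 25326640269665.66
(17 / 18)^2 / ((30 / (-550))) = -15895 / 972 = -16.35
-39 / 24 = -13 / 8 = -1.62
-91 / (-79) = 91 / 79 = 1.15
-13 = -13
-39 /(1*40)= -39 /40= -0.98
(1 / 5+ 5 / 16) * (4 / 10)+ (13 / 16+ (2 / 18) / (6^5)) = 1780243 / 1749600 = 1.02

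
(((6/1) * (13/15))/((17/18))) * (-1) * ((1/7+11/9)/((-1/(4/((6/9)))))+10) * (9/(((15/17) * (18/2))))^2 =-33592/2625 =-12.80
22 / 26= 11 / 13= 0.85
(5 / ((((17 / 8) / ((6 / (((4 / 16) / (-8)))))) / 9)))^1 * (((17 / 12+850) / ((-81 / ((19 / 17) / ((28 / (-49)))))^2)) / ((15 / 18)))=-2422.11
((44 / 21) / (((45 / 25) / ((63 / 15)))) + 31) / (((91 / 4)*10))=0.16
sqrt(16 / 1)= 4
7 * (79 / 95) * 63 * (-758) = -26407962 / 95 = -277978.55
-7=-7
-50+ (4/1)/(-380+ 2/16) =-151982/3039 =-50.01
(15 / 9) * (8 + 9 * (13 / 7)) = 41.19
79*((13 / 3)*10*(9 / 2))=15405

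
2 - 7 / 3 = -1 / 3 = -0.33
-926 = -926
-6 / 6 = -1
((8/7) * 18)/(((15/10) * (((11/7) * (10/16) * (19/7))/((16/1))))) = 86016/1045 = 82.31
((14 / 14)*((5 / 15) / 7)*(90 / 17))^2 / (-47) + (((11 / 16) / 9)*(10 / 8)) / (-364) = -32186255 / 19935062784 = -0.00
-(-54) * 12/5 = 648/5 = 129.60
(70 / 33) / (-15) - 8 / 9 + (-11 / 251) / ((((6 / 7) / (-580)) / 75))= 18413716 / 8283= 2223.07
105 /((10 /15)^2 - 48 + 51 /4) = -540 /179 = -3.02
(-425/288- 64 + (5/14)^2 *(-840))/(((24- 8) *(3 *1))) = -347999/96768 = -3.60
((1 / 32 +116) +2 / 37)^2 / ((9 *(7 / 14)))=2099014225 / 700928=2994.62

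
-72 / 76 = -18 / 19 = -0.95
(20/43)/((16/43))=1.25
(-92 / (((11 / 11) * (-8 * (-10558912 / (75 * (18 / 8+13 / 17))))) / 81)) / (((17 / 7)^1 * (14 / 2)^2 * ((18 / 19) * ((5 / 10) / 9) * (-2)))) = 544228875 / 341770863616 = 0.00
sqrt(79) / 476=0.02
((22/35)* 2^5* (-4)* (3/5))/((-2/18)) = 76032/175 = 434.47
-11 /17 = -0.65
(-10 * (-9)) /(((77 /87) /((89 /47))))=696870 /3619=192.56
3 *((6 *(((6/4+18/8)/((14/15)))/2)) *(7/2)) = 126.56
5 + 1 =6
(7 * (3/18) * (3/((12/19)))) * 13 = 1729/24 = 72.04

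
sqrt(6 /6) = 1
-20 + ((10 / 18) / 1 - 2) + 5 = -148 / 9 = -16.44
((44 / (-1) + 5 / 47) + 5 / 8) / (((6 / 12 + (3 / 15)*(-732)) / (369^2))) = 11076016545 / 274292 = 40380.38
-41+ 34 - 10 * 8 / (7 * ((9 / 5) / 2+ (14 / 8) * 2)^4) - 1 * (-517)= 52265245 / 102487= 509.97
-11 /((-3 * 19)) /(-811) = -11 /46227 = -0.00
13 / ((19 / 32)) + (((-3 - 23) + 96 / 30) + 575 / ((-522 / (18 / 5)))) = -13419 / 2755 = -4.87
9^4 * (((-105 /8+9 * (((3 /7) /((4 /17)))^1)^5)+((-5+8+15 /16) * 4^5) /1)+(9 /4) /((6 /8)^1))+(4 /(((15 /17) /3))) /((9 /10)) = 4270613563717939 /154893312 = 27571323.18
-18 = -18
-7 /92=-0.08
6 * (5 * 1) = 30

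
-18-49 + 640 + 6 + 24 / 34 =9855 / 17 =579.71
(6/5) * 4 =24/5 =4.80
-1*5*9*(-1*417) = 18765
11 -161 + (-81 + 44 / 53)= -230.17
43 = 43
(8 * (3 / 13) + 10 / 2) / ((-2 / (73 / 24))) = -6497 / 624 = -10.41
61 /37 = 1.65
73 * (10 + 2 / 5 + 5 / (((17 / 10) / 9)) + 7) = 3202.55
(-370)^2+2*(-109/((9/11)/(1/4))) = 2463001/18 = 136833.39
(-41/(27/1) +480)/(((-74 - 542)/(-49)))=90433/2376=38.06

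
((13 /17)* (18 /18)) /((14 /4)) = 26 /119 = 0.22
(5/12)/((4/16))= 5/3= 1.67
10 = 10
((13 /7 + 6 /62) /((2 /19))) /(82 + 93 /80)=322240 /1443701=0.22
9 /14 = 0.64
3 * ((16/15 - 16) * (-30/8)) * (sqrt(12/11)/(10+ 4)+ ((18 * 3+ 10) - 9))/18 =4 * sqrt(33)/33+ 1540/3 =514.03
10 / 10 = 1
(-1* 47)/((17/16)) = -752/17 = -44.24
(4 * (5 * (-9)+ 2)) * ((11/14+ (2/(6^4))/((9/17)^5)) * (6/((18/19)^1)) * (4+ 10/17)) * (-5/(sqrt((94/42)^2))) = 11703791566675/1273864077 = 9187.63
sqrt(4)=2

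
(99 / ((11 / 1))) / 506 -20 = -10111 / 506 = -19.98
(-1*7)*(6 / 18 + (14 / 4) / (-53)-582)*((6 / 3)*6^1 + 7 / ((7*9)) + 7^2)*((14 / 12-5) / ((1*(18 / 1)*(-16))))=8190476525 / 2472768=3312.27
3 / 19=0.16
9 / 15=3 / 5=0.60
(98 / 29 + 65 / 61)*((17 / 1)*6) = 802026 / 1769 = 453.38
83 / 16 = 5.19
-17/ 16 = -1.06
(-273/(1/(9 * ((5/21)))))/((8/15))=-1096.88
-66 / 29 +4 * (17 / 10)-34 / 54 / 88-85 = -27728009 / 344520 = -80.48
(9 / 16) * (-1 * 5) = -45 / 16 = -2.81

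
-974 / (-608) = 487 / 304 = 1.60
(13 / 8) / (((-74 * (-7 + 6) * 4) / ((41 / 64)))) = 533 / 151552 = 0.00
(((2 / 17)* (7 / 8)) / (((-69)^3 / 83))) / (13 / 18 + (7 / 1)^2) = -581 / 1110725430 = -0.00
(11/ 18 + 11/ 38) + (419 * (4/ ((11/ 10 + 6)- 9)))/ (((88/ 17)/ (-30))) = 9617744/ 1881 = 5113.10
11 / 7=1.57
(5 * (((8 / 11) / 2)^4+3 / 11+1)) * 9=850050 / 14641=58.06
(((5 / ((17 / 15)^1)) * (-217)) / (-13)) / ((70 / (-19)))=-8835 / 442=-19.99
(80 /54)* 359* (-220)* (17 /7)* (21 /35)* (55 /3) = -3125769.31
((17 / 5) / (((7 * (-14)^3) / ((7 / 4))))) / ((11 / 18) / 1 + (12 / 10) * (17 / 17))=-153 / 894544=-0.00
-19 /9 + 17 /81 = -154 /81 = -1.90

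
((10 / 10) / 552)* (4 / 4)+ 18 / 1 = 9937 / 552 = 18.00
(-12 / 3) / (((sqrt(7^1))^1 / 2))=-8 * sqrt(7) / 7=-3.02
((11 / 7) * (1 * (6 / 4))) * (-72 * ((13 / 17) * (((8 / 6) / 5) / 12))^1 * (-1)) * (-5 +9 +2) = 17.30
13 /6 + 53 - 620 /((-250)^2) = 1034189 /18750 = 55.16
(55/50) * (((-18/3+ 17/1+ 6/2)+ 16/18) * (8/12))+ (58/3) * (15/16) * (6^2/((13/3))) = 566849/3510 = 161.50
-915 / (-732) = 5 / 4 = 1.25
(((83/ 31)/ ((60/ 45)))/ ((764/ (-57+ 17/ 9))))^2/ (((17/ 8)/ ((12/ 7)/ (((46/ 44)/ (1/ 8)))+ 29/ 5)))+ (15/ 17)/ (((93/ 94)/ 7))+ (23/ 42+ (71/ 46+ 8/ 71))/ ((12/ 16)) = 3973229536666/ 429978016755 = 9.24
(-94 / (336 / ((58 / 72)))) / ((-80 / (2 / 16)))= 1363 / 3870720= 0.00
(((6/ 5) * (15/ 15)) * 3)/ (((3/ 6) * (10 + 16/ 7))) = 126/ 215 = 0.59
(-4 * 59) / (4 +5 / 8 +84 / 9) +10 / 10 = -5329 / 335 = -15.91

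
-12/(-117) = 4/39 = 0.10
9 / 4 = 2.25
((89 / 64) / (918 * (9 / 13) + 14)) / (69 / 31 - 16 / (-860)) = 7711405 / 8084082944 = 0.00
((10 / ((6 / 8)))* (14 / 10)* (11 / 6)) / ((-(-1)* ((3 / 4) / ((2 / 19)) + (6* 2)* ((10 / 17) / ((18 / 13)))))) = 2.80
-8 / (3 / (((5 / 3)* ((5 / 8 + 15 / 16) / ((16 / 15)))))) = -625 / 96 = -6.51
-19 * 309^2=-1814139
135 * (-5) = -675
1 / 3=0.33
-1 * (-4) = 4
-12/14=-6/7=-0.86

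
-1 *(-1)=1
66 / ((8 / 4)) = 33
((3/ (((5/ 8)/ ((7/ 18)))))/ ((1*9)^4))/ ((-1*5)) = -0.00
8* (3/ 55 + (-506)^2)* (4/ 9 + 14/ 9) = 225311728/ 55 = 4096576.87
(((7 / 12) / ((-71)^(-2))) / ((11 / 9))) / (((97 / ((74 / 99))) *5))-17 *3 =-16651991 / 352110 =-47.29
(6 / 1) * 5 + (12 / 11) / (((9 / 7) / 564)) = 5594 / 11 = 508.55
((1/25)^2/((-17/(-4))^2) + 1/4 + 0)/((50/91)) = 16442699/36125000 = 0.46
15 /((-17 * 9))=-5 /51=-0.10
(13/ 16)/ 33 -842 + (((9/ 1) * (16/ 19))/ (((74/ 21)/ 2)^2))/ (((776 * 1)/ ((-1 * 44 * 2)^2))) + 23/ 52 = -14152006090553/ 17318331888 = -817.17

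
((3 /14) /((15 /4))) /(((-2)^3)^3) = -1 /8960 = -0.00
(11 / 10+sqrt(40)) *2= 11 / 5+4 *sqrt(10)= 14.85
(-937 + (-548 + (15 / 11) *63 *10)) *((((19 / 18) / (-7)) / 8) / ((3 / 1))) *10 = 24225 / 616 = 39.33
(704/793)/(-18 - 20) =-352/15067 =-0.02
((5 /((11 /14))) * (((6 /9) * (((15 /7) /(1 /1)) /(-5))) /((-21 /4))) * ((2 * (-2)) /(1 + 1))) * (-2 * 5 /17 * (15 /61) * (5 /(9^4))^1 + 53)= -36.71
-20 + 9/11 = -211/11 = -19.18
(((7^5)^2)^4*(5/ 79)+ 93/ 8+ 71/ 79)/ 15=50934446087272223885931481113793591/ 1896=26864159328730075889204370000000.00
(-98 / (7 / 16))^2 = 50176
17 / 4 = 4.25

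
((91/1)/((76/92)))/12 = 2093/228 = 9.18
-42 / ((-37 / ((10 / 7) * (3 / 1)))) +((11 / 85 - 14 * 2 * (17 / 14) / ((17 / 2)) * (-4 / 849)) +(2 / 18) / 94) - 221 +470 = 254.01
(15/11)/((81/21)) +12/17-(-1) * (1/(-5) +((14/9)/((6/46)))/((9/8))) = 11.46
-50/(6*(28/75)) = -625/28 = -22.32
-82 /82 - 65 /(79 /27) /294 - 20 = -163167 /7742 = -21.08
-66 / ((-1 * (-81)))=-22 / 27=-0.81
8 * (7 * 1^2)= 56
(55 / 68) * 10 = 275 / 34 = 8.09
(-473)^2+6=223735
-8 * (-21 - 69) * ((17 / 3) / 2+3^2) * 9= 76680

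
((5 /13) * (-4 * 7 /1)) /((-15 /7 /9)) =588 /13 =45.23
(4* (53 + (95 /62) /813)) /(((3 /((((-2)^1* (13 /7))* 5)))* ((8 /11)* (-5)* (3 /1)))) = 54577237 /453654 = 120.31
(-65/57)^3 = -1.48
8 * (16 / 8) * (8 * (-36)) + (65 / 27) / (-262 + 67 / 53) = -132254473 / 28701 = -4608.01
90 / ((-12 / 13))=-195 / 2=-97.50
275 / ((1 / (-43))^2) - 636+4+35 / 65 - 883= 6590487 / 13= 506960.54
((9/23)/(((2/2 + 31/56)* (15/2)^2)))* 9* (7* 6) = 28224/16675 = 1.69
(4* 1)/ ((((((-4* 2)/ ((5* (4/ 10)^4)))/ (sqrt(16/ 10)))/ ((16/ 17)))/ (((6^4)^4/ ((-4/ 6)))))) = 322420236187.81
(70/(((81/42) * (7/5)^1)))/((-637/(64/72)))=-800/22113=-0.04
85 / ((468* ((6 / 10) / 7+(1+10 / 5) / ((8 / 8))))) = 2975 / 50544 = 0.06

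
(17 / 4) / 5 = 17 / 20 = 0.85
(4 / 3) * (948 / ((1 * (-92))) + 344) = 30700 / 69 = 444.93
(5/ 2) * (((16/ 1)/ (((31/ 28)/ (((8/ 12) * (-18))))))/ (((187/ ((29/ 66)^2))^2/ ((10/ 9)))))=-0.00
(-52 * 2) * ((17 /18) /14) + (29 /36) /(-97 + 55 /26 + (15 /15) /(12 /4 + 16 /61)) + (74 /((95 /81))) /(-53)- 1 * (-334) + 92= 14411109976393 /34494070030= 417.79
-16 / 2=-8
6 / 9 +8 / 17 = 58 / 51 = 1.14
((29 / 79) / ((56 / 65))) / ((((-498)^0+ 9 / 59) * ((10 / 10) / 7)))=111215 / 42976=2.59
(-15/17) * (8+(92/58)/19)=-3930/551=-7.13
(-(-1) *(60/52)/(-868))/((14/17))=-0.00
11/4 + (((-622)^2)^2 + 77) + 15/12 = 149679229537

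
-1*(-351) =351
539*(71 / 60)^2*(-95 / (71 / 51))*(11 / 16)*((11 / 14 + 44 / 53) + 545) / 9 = -7878262538839 / 3663360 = -2150556.47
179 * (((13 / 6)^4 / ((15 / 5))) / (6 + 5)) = 5112419 / 42768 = 119.54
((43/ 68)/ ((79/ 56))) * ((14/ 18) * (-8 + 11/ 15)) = -459326/ 181305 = -2.53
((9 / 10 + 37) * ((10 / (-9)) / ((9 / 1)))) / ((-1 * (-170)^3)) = -379 / 397953000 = -0.00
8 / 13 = 0.62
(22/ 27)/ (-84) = -11/ 1134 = -0.01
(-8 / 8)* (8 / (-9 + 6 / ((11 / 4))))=88 / 75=1.17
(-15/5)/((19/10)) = -30/19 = -1.58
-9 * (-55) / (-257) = -495 / 257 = -1.93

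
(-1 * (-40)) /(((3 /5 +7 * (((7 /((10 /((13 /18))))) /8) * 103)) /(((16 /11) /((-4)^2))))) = 2304 /29249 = 0.08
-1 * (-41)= 41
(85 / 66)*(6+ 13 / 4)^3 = 4305505 / 4224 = 1019.30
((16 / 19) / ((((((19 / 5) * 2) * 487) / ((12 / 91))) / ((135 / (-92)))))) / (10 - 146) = 2025 / 6255388867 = 0.00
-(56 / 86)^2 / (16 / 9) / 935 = -441 / 1728815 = -0.00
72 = 72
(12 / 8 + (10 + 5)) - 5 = 23 / 2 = 11.50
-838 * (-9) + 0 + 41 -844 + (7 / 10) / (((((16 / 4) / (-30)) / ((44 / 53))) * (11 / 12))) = 356915 / 53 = 6734.25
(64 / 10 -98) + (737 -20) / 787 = -356861 / 3935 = -90.69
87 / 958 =0.09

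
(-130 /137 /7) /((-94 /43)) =2795 /45073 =0.06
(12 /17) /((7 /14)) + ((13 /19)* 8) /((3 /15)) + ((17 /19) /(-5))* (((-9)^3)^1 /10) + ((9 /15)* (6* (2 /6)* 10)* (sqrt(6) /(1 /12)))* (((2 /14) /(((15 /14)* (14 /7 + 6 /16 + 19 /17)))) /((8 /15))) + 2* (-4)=4896* sqrt(6) /475 + 546281 /16150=59.07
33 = 33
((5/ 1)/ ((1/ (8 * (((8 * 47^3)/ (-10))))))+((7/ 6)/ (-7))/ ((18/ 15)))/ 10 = -119604101/ 360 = -332233.61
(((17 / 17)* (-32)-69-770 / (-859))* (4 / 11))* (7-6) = -343956 / 9449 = -36.40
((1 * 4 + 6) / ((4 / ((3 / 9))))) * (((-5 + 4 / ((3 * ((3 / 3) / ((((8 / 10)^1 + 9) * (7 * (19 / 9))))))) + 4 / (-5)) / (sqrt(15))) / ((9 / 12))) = 10114 * sqrt(15) / 729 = 53.73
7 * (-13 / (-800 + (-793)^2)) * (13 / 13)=-91 / 628049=-0.00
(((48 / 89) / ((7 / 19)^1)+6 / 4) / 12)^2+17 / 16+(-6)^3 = -5337587163 / 24840256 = -214.88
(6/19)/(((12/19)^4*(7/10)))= 34295/12096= 2.84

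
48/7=6.86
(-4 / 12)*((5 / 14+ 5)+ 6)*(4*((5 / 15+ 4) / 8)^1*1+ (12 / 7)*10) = -42983 / 588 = -73.10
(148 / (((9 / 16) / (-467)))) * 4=-4423424 / 9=-491491.56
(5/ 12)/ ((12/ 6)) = 5/ 24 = 0.21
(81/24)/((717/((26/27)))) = 13/2868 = 0.00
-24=-24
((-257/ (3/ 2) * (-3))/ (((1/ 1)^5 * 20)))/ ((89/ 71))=18247/ 890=20.50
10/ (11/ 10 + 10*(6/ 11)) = 1100/ 721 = 1.53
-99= -99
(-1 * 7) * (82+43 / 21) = -1765 / 3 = -588.33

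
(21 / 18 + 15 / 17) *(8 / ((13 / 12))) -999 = -217435 / 221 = -983.87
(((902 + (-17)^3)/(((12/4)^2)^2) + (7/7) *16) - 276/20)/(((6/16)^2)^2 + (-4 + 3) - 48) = 26165248/27084105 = 0.97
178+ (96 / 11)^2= 30754 / 121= 254.17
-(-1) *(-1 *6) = -6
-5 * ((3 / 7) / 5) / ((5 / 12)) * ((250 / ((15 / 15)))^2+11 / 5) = -11250396 / 175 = -64287.98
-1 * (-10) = 10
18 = 18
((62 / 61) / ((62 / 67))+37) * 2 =4648 / 61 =76.20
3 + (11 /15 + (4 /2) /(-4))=97 /30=3.23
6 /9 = 2 /3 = 0.67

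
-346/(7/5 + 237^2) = -865/140426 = -0.01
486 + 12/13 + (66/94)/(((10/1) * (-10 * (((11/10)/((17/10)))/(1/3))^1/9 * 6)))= 59501337/122200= 486.92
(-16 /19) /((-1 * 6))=8 /57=0.14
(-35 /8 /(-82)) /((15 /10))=35 /984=0.04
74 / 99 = 0.75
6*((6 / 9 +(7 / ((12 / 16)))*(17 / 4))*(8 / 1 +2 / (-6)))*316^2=555798496 / 3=185266165.33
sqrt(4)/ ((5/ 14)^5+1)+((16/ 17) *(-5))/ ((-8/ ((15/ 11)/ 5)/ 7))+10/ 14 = 2709005577/ 708102241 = 3.83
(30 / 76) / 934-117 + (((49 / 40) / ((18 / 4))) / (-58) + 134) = 1574384413 / 92634120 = 17.00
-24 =-24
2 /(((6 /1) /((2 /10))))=1 /15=0.07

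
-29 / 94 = -0.31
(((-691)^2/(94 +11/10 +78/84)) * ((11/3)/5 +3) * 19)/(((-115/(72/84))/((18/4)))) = -4572358056/386515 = -11829.70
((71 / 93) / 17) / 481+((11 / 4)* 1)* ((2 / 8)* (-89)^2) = 66259728527 / 12167376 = 5445.69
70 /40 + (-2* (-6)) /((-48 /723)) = -179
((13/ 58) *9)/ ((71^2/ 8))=468/ 146189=0.00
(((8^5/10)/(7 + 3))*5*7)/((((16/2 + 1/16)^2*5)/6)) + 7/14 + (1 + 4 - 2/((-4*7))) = 210929221/970725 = 217.29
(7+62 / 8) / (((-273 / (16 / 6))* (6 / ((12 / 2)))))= -118 / 819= -0.14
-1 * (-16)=16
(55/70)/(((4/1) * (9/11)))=121/504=0.24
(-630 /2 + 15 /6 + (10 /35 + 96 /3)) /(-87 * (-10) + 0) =-3923 /12180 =-0.32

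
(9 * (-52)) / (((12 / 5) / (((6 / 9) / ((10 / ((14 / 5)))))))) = -182 / 5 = -36.40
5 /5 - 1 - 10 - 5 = -15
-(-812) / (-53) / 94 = -406 / 2491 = -0.16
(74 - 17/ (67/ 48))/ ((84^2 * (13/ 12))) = 2071/ 256074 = 0.01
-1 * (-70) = 70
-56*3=-168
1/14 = 0.07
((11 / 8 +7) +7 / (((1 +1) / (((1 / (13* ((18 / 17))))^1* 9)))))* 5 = 5545 / 104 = 53.32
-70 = -70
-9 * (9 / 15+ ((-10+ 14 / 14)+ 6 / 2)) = 243 / 5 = 48.60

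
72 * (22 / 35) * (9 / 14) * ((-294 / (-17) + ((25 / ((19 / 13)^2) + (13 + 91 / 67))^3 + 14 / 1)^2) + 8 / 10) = 38070870356104989056753164066934397513576 / 4169433367802341706148952827425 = 9130945861.88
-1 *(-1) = 1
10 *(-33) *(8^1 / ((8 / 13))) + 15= -4275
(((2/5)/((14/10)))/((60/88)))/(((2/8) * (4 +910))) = 88/47985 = 0.00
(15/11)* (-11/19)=-15/19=-0.79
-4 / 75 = -0.05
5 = 5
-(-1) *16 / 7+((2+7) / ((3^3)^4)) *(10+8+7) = 2.29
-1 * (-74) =74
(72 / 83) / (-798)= -12 / 11039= -0.00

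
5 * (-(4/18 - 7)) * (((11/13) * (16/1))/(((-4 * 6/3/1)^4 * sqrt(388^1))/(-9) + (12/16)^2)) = -1845493760 * sqrt(97)/355144507471 - 1140480/355144507471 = -0.05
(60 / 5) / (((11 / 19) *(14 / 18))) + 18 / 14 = 2151 / 77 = 27.94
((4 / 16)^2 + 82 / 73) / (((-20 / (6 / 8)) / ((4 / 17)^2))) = -831 / 337552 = -0.00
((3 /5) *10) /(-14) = -3 /7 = -0.43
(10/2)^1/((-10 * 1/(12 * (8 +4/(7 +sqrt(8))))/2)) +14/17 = -72050/697 +96 * sqrt(2)/41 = -100.06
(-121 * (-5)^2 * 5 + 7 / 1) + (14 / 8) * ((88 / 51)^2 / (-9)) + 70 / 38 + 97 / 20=-134426580233 / 8895420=-15111.89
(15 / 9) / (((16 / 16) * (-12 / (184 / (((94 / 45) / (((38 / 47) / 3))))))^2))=95484500 / 14639043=6.52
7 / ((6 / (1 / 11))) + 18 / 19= 1321 / 1254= 1.05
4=4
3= 3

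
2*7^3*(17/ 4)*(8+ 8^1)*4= 186592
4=4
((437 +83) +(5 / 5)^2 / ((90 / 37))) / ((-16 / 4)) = -46837 / 360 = -130.10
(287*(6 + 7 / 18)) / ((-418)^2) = 33005 / 3145032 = 0.01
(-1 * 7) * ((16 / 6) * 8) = -448 / 3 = -149.33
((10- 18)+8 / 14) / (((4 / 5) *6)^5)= -40625 / 13934592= -0.00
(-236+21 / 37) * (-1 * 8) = 69688 / 37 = 1883.46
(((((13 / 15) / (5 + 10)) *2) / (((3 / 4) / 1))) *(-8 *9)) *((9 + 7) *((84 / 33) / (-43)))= 372736 / 35475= 10.51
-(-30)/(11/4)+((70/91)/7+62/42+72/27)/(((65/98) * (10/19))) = 1073181/46475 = 23.09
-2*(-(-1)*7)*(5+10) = -210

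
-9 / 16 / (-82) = 0.01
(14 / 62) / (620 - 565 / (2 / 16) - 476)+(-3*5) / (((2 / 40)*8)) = -5087107 / 135656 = -37.50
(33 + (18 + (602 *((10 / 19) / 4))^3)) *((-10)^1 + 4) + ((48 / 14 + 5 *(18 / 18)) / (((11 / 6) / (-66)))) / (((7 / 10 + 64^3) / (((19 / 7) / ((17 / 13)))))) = -44667474433929280524 / 14977760642509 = -2982253.19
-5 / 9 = -0.56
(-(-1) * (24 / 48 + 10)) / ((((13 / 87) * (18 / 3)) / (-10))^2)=441525 / 338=1306.29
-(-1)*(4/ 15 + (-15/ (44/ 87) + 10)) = -12799/ 660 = -19.39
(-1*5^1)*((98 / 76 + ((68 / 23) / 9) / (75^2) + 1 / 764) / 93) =-21817881463 / 314378455500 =-0.07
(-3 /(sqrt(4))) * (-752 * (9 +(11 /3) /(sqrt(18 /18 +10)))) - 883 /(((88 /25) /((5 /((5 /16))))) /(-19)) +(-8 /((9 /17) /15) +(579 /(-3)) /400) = 87430.99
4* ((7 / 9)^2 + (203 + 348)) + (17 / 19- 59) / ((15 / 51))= 15458192 / 7695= 2008.86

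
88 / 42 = 44 / 21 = 2.10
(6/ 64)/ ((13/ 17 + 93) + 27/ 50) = 1275/ 1282544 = 0.00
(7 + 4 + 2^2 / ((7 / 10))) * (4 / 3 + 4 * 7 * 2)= 6708 / 7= 958.29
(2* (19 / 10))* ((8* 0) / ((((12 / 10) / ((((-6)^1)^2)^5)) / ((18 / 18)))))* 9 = 0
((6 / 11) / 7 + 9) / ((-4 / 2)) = -699 / 154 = -4.54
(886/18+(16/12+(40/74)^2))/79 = 626495/973359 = 0.64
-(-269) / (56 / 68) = 4573 / 14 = 326.64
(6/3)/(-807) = -2/807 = -0.00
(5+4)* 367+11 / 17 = 56162 / 17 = 3303.65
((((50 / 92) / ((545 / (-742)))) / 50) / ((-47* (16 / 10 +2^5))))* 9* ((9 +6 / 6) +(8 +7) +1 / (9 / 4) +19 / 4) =57611 / 22623168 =0.00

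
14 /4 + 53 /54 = 121 /27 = 4.48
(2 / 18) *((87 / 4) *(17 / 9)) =493 / 108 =4.56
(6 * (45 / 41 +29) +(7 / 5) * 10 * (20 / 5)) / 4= 2425 / 41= 59.15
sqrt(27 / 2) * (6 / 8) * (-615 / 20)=-1107 * sqrt(6) / 32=-84.74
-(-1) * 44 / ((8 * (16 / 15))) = 165 / 32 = 5.16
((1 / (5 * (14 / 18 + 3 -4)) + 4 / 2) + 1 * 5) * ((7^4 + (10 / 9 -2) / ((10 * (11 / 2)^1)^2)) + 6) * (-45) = -3997364587 / 6050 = -660721.42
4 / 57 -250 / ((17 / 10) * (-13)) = 143384 / 12597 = 11.38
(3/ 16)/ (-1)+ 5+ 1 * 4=8.81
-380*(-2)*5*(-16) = -60800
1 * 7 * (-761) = -5327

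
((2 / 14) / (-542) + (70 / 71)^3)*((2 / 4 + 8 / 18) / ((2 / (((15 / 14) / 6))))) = 36861215855 / 456259216224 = 0.08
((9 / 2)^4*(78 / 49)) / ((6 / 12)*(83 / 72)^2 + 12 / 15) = 445.73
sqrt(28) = 2* sqrt(7) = 5.29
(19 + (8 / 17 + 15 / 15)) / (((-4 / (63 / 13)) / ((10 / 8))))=-27405 / 884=-31.00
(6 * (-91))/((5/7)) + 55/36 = -137317/180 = -762.87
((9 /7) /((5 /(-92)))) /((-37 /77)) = 49.23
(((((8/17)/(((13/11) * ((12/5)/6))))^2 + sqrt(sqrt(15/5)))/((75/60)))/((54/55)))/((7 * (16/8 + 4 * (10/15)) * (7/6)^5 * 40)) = 11499840/40222663663 + 1188 * 3^(1/4)/4117715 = 0.00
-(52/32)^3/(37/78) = -85683/9472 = -9.05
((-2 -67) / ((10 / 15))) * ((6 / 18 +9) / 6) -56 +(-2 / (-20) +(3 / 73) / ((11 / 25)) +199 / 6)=-2211943 / 12045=-183.64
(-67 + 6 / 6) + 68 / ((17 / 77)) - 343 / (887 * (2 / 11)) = 425535 / 1774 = 239.87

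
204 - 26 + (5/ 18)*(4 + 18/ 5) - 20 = 1441/ 9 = 160.11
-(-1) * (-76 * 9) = -684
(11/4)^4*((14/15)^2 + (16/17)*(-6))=-66865447/244800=-273.14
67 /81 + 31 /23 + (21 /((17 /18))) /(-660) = 7459871 /3483810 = 2.14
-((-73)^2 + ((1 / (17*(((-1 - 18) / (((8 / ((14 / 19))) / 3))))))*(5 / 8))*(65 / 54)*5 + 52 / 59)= -12124339553 / 2274804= -5329.84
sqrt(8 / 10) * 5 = 2 * sqrt(5) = 4.47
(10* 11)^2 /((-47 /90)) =-1089000 /47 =-23170.21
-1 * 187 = -187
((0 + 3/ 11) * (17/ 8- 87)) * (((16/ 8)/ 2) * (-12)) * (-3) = -18333/ 22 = -833.32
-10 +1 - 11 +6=-14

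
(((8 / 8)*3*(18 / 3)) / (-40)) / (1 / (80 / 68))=-9 / 17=-0.53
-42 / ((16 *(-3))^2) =-7 / 384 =-0.02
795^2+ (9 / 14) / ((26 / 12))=632025.30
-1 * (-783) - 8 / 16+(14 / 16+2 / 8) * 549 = 1400.12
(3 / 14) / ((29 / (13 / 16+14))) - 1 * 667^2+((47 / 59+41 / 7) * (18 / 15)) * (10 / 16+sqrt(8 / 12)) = -170507983139 / 383264+5496 * sqrt(6) / 2065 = -444877.38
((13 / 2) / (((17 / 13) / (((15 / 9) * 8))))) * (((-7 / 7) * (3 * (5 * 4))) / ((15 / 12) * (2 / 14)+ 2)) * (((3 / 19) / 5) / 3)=-378560 / 19703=-19.21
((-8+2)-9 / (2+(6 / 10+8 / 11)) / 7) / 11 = -2727 / 4697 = -0.58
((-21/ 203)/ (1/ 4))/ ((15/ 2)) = -8/ 145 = -0.06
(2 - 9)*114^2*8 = -727776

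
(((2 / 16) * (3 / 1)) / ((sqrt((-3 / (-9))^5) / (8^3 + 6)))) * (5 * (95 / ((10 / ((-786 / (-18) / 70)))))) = 828837 * sqrt(3) / 16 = 89724.24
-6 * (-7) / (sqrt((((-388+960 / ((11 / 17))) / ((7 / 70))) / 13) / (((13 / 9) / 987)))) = 13 * sqrt(327121410) / 4248330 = 0.06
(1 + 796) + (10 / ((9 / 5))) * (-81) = 347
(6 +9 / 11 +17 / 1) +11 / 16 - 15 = 1673 / 176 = 9.51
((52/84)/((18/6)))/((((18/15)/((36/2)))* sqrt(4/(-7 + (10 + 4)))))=65* sqrt(7)/42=4.09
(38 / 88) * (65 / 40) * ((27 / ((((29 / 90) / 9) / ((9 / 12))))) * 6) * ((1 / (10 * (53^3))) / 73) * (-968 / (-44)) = 4861701 / 10085523488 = 0.00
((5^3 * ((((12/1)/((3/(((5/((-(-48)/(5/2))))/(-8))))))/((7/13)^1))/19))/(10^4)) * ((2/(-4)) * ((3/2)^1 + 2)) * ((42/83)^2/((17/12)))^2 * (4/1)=0.00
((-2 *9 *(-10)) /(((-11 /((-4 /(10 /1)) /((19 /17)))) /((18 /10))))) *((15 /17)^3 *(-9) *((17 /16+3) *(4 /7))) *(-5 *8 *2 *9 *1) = 46058220000 /422807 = 108934.38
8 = 8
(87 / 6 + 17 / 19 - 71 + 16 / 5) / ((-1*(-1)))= -9957 / 190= -52.41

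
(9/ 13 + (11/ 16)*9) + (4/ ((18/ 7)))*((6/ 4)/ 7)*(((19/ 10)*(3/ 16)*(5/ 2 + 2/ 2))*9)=44181/ 4160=10.62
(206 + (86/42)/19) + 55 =104182/399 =261.11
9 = 9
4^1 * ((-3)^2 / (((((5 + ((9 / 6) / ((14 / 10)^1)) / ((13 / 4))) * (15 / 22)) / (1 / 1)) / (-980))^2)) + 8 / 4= 615886397106 / 235225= 2618286.31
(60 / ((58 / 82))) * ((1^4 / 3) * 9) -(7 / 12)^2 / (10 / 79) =10514941 / 41760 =251.79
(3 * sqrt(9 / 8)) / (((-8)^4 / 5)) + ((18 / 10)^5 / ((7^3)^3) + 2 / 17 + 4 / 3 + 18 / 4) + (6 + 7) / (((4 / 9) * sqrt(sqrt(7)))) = 45 * sqrt(2) / 16384 + 76545754301123 / 12862712231250 + 117 * 7^(3 / 4) / 28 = 23.94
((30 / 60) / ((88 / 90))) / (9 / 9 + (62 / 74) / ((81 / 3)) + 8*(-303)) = -44955 / 213008048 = -0.00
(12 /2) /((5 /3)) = 18 /5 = 3.60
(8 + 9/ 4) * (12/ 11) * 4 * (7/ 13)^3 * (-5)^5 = -527362500/ 24167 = -21821.60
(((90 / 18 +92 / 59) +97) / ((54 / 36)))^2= 149328400 / 31329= 4766.46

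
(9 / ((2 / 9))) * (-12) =-486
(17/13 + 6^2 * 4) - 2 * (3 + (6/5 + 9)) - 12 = 6949/65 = 106.91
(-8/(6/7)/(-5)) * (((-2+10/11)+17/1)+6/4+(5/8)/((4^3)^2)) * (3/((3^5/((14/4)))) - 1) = -453900853/14598144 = -31.09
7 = 7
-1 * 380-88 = -468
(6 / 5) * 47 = 282 / 5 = 56.40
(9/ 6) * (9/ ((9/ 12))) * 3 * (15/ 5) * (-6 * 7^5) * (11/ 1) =-179700444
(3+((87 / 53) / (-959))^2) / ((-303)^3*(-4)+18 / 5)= 6458466130 / 239549681839088397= 0.00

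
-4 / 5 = -0.80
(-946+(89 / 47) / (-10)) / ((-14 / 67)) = 29795503 / 6580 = 4528.19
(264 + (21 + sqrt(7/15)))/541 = sqrt(105)/8115 + 285/541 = 0.53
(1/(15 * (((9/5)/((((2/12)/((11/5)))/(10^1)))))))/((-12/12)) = -0.00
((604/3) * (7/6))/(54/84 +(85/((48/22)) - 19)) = 118384/10383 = 11.40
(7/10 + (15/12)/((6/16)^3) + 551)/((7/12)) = 310718/315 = 986.41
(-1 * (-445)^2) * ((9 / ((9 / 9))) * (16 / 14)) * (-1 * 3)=42773400 / 7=6110485.71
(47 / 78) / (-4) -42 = -13151 / 312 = -42.15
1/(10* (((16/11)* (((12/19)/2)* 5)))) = 0.04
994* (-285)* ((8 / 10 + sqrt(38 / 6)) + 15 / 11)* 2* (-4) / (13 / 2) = 107876832 / 143 + 1510880* sqrt(57) / 13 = 1631836.81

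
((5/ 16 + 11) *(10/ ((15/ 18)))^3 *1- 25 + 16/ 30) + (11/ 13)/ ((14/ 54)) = 26654078/ 1365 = 19526.80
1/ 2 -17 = -33/ 2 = -16.50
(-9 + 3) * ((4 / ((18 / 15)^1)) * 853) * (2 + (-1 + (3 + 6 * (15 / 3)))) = -580040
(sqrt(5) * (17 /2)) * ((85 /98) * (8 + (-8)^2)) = 26010 * sqrt(5) /49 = 1186.94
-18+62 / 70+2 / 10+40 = 808 / 35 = 23.09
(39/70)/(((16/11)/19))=8151/1120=7.28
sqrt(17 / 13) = 1.14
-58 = -58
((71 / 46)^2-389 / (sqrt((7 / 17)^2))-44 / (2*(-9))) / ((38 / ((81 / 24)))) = -375883575 / 4502848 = -83.48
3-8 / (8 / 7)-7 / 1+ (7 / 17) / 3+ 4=-350 / 51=-6.86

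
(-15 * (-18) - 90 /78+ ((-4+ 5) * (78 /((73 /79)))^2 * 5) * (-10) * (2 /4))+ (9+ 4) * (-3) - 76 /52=-12324507499 /69277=-177901.86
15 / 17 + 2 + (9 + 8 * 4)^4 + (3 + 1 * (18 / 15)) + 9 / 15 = 240190338 / 85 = 2825768.68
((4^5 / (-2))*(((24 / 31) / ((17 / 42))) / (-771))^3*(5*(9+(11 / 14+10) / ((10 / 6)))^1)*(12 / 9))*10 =20032121733120 / 2484455461609519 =0.01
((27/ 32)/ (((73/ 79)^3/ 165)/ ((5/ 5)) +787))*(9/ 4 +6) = 0.01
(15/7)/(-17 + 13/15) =-225/1694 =-0.13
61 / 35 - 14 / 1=-429 / 35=-12.26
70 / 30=7 / 3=2.33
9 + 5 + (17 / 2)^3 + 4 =5057 / 8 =632.12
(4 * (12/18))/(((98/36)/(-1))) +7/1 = 295/49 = 6.02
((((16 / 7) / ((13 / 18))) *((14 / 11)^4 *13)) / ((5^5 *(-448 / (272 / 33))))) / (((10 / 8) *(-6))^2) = -426496 / 37746328125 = -0.00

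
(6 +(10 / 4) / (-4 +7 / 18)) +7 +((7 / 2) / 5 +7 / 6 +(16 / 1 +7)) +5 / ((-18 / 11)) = 39919 / 1170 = 34.12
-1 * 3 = -3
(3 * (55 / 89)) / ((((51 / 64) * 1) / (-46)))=-161920 / 1513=-107.02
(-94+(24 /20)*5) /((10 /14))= -616 /5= -123.20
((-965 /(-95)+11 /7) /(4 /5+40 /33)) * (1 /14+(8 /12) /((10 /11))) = 362505 /77273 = 4.69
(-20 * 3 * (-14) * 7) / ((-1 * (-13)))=5880 / 13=452.31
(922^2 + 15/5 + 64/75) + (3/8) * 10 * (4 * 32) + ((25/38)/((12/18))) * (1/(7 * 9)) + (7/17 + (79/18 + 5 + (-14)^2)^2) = 4087491363608/4578525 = 892752.88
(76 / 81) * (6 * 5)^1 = 760 / 27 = 28.15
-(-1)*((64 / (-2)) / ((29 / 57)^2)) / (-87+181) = -51984 / 39527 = -1.32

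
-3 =-3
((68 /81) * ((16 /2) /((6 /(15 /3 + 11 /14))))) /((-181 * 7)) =-136 /26607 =-0.01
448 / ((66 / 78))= 5824 / 11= 529.45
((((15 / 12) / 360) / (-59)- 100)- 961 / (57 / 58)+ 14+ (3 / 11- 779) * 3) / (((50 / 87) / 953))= -333707452293701 / 59188800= -5638016.86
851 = 851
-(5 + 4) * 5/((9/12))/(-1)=60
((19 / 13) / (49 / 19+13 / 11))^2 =15768841 / 104407524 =0.15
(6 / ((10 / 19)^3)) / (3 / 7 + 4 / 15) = 432117 / 7300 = 59.19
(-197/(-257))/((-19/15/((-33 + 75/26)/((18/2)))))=257085/126958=2.02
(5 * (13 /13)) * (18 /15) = 6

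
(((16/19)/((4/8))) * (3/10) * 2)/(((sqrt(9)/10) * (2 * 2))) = 16/19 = 0.84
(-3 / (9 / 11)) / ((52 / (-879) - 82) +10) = 3223 / 63340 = 0.05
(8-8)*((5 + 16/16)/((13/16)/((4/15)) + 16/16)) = 0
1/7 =0.14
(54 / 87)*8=144 / 29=4.97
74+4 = 78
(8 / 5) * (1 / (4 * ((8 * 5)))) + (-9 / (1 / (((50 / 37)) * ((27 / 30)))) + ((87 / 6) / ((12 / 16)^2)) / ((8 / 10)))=21.29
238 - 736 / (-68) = 4230 / 17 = 248.82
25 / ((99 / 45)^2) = 625 / 121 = 5.17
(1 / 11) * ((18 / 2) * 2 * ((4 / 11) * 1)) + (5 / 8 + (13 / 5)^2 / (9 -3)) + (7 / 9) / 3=1702739 / 653400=2.61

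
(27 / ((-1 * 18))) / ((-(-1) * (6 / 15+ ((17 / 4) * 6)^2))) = -30 / 13013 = -0.00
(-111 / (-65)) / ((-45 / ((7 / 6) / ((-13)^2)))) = -0.00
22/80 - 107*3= -12829/40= -320.72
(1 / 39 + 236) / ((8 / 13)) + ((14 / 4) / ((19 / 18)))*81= 297367 / 456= 652.12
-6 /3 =-2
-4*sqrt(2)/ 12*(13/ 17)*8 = -104*sqrt(2)/ 51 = -2.88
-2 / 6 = -1 / 3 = -0.33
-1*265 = -265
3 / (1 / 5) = 15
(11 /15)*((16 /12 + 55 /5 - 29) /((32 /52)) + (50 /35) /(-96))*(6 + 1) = -6677 /48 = -139.10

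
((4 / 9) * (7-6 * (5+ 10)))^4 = 1851749.76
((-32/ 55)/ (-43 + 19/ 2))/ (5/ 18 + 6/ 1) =1152/ 416405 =0.00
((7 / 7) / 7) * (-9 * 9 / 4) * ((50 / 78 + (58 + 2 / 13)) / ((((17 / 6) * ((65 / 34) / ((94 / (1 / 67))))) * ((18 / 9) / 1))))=-584873217 / 5915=-98879.66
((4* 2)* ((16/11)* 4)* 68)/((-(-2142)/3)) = 1024/231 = 4.43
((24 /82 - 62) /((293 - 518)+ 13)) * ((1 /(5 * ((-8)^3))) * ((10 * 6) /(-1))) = 3795 /556288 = 0.01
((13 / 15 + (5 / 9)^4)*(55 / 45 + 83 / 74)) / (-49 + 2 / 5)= -24629458 / 530909559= -0.05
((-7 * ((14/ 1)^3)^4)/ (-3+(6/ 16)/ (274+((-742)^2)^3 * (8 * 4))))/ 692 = 201845271105243636964382876418048/ 1055872454273479840645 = 191164444425.37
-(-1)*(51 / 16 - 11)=-125 / 16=-7.81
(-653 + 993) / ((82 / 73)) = 12410 / 41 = 302.68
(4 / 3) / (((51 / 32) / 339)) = 283.61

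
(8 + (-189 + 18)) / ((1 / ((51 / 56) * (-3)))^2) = -1216.73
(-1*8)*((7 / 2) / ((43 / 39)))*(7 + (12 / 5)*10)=-33852 / 43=-787.26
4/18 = 0.22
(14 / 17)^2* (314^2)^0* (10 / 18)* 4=3920 / 2601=1.51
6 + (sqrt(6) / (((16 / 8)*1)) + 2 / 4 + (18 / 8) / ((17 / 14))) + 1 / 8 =sqrt(6) / 2 + 1153 / 136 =9.70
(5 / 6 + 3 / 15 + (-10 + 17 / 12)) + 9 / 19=-2689 / 380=-7.08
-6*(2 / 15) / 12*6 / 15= -2 / 75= -0.03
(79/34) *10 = 395/17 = 23.24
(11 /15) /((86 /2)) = 11 /645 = 0.02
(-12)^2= 144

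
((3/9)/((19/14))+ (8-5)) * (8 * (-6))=-2960/19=-155.79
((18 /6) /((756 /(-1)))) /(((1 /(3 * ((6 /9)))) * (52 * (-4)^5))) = 1 /6709248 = 0.00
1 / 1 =1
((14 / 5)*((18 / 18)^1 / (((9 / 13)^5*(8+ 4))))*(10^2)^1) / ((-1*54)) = -12995255 / 4782969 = -2.72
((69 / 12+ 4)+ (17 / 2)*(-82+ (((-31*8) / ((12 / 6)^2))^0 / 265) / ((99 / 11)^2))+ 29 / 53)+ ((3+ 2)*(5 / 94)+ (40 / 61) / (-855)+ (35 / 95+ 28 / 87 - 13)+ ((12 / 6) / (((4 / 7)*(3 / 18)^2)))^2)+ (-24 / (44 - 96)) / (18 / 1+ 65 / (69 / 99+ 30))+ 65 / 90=181798225266098611897 / 11977747203560580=15178.00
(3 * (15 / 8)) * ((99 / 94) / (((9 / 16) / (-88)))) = -43560 / 47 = -926.81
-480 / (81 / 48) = -2560 / 9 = -284.44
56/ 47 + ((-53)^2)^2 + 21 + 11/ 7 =2595976067/ 329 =7890504.76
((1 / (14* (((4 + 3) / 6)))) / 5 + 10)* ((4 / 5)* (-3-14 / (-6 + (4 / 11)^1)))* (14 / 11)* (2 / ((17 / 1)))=-0.62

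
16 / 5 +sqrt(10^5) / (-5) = 16 / 5 - 20*sqrt(10) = -60.05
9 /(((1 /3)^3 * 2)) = 243 /2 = 121.50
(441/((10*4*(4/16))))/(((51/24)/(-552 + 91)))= -813204/85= -9567.11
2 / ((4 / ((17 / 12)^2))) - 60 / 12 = -1151 / 288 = -4.00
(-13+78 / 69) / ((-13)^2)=-21 / 299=-0.07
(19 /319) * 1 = 19 /319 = 0.06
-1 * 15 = -15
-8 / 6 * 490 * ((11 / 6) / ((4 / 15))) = -13475 / 3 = -4491.67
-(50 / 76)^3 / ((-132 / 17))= 265625 / 7243104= 0.04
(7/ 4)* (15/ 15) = 7/ 4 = 1.75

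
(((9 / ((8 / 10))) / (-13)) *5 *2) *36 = -4050 / 13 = -311.54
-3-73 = -76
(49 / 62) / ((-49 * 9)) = -1 / 558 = -0.00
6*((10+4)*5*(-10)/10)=-420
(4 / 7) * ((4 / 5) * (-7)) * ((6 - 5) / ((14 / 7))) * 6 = -48 / 5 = -9.60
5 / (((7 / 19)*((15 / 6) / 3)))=114 / 7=16.29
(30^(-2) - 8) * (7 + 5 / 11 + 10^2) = -1418203 / 1650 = -859.52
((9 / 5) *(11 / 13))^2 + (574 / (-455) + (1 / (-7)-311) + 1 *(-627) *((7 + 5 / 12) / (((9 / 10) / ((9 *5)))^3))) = -17191402139503 / 29575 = -581281560.08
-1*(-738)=738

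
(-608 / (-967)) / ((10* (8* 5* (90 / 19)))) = 361 / 1087875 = 0.00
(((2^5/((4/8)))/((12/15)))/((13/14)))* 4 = 4480/13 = 344.62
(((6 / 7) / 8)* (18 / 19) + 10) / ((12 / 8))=2687 / 399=6.73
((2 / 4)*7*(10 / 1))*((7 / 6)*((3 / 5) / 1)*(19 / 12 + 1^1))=1519 / 24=63.29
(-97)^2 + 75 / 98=922157 / 98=9409.77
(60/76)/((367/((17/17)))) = 15/6973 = 0.00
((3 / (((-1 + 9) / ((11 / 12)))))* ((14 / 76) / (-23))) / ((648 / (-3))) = 77 / 6041088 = 0.00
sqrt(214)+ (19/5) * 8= sqrt(214)+ 152/5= 45.03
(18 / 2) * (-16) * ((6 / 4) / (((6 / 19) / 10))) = -6840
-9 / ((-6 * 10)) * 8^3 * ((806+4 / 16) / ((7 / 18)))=1114560 / 7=159222.86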